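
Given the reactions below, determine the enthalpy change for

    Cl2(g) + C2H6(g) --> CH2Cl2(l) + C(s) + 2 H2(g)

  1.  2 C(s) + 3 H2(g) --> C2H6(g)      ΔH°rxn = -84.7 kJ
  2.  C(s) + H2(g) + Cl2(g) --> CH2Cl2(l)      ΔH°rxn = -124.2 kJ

ΔH°rxn = -39.5 kJ

eq. 1 reversed: +84.7 kJ
eq. 2 as written: -124.2 kJ
ΔH°rxn = (+84.7) + (-124.2) = -39.5 kJ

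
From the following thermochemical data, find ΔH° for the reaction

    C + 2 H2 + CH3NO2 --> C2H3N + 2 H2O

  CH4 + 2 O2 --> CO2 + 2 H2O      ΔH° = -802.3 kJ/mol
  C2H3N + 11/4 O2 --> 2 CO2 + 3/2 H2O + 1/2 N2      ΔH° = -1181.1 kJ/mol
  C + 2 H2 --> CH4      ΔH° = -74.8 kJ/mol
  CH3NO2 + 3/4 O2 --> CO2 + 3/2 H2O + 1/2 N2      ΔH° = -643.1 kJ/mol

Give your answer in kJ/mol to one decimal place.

ΔH° = -339.1 kJ/mol

equation 1 as written: -802.3 kJ/mol
equation 2 reversed: +1181.1 kJ/mol
equation 3 as written: -74.8 kJ/mol
equation 4 as written: -643.1 kJ/mol
Summing the manipulated equations, ΔH° = (1)·(-802.3) + (-1)·(-1181.1) + (1)·(-74.8) + (1)·(-643.1) = -339.1 kJ/mol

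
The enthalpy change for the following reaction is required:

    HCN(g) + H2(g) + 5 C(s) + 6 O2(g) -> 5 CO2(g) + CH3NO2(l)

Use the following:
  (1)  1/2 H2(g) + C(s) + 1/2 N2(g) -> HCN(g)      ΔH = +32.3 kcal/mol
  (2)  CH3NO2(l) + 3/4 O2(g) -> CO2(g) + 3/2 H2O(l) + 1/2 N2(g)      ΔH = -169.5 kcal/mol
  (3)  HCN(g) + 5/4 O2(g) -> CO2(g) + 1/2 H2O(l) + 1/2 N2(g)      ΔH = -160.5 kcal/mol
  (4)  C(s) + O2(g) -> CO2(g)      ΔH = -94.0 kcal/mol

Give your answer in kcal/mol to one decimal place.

(1) × 2: (2)·(+32.3) = +64.6 kcal/mol
(2) reversed: +169.5 kcal/mol
(3) × 3: (3)·(-160.5) = -481.5 kcal/mol
(4) × 3: (3)·(-94.0) = -282.0 kcal/mol
ΔH = (2)·(+32.3) + (-1)·(-169.5) + (3)·(-160.5) + (3)·(-94.0) = -529.4 kcal/mol

ΔH = -529.4 kcal/mol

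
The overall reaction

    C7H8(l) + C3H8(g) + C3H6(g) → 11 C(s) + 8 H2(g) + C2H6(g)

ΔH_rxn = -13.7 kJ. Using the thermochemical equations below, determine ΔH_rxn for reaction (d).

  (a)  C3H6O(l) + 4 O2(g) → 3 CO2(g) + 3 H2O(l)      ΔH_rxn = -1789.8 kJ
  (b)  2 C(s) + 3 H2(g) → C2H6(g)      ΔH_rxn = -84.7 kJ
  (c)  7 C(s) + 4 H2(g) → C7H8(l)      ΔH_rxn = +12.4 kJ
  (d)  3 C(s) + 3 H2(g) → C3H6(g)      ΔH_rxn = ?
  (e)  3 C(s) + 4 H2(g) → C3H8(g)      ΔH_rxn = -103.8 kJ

(a): not needed.
(b) as written: -84.7 kJ
(c) reversed: -12.4 kJ
(d) reversed: contributes −x
(e) reversed: +103.8 kJ
-13.7 = (-84.7) + (-12.4) + (+103.8) − x
x = (-13.7 − (+6.7)) / (-1) = 20.4 kJ

ΔH_rxn = 20.4 kJ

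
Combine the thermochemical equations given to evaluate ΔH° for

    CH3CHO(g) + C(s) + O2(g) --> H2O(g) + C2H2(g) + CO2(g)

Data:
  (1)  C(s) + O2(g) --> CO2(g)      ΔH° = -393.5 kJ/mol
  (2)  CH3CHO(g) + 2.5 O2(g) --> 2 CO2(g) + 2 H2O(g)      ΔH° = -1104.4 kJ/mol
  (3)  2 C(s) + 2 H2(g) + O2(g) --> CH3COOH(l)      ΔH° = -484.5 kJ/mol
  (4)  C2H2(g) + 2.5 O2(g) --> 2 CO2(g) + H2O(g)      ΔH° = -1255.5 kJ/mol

ΔH° = -242.4 kJ/mol

(1) as written: -393.5 kJ/mol
(2) as written: -1104.4 kJ/mol
(3): not needed.
(4) reversed: +1255.5 kJ/mol
ΔH° = (-393.5) + (-1104.4) + (+1255.5) = -242.4 kJ/mol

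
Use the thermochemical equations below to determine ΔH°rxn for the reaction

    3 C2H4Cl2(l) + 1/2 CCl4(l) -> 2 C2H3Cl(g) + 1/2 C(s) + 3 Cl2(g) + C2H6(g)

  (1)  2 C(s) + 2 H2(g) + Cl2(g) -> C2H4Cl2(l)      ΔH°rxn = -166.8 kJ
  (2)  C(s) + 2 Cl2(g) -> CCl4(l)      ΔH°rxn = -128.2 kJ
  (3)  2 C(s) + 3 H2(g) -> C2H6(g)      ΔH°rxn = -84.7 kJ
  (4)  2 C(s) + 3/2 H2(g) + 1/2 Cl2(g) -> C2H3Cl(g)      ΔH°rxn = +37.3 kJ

(1) reversed and × 3 (C2H4Cl2(l) must end up as a reactant; ×3 to match 3 C2H4Cl2(l) in the target): (-3)·(-166.8) = +500.4 kJ
(2) reversed and × 1/2 (CCl4(l) must end up as a reactant; ×1/2 to match 1/2 CCl4(l) in the target): (-1/2)·(-128.2) = +64.1 kJ
(3) as written (C2H6(g) already on the product side): -84.7 kJ
(4) × 2 (scale by 2 for the 2 C2H3Cl(g)): (2)·(+37.3) = +74.6 kJ
ΔH°rxn = (+500.4) + (+64.1) + (-84.7) + (+74.6) = 554.4 kJ

ΔH°rxn = 554.4 kJ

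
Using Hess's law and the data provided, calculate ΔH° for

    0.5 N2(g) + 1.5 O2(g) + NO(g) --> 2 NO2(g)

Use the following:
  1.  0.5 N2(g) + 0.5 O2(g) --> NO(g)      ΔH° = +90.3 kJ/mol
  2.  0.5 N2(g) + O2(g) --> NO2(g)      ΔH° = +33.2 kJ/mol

eq. 1 reversed (reverse to put NO(g) on the reactant side): -90.3 kJ/mol
eq. 2 × 2 (×2 to match 2 NO2(g) in the target): (2)·(+33.2) = +66.4 kJ/mol
Summing the manipulated equations, ΔH° = (-1)·(+90.3) + (2)·(+33.2) = -23.9 kJ/mol

ΔH° = -23.9 kJ/mol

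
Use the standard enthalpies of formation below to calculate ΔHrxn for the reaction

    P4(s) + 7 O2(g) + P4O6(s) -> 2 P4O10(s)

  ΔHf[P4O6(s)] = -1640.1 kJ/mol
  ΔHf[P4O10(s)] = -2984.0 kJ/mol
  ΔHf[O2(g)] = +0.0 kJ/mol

ΔH°rxn = Σ nΔHf°(products) − Σ nΔHf°(reactants).
Products: 2·(-2984.0) = -5968.0
Reactants: 1·(+0.0) + 7·(+0.0) + 1·(-1640.1) = -1640.1
ΔHrxn = (-5968.0) − (-1640.1) = -4327.9 kJ/mol

ΔHrxn = -4327.9 kJ/mol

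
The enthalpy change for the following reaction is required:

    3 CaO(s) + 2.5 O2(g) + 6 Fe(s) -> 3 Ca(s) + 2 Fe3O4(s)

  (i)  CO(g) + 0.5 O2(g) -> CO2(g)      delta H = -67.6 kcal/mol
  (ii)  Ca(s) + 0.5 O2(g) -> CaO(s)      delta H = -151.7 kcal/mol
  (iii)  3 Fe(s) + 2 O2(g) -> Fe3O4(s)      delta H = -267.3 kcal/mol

(i): not needed.
(ii) reversed and × 3: (-3)·(-151.7) = +455.1 kcal/mol
(iii) × 2: (2)·(-267.3) = -534.6 kcal/mol
Combining the equations, delta H = (-3)·(-151.7) + (2)·(-267.3) = -79.5 kcal/mol

delta H = -79.5 kcal/mol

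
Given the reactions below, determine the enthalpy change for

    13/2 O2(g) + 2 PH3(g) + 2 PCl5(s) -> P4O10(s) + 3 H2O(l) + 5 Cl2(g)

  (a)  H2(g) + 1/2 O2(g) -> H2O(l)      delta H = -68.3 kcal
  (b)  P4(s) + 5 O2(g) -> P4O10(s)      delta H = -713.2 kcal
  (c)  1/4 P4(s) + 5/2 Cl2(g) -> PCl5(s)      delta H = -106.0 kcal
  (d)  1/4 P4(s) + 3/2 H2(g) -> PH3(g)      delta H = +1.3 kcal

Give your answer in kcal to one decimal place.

delta H = -708.7 kcal

(a) × 3 (scale by 3 for the 3 H2O(l)): (3)·(-68.3) = -204.9 kcal
(b) as written (P4O10(s) already on the product side): -713.2 kcal
(c) reversed and × 2 (PCl5(s) must end up as a reactant; scale by 2 for the 2 PCl5(s)): (-2)·(-106.0) = +212.0 kcal
(d) reversed and × 2 (reverse to put PH3(g) on the reactant side; ×2 to match 2 PH3(g) in the target): (-2)·(+1.3) = -2.6 kcal
delta H = (-204.9) + (-713.2) + (+212.0) + (-2.6) = -708.7 kcal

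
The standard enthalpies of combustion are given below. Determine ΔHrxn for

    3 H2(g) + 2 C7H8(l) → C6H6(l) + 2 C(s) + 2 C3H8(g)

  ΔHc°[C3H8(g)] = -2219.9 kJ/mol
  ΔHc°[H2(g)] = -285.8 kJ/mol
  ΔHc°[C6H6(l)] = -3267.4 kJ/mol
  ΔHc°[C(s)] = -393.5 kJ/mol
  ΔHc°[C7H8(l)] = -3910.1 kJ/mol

ΔHrxn = -183.4 kJ/mol

With combustion enthalpies, reactants minus products:
= [3·(-285.8) + 2·(-3910.1)] − [1·(-3267.4) + 2·(-393.5) + 2·(-2219.9)]
= -183.4 kJ/mol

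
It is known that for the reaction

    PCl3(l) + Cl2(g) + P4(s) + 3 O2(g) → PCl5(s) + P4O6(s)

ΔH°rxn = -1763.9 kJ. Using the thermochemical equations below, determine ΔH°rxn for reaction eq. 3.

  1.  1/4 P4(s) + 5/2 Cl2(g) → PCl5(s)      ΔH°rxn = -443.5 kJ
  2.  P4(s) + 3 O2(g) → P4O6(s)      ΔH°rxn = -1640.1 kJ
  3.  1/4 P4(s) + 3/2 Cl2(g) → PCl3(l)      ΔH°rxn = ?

ΔH°rxn = -319.7 kJ

eq. 1 as written: -443.5 kJ
eq. 2 as written: -1640.1 kJ
eq. 3 reversed: contributes −x
-1763.9 = (-443.5) + (-1640.1) − x
x = (-1763.9 − (-2083.6)) / (-1) = -319.7 kJ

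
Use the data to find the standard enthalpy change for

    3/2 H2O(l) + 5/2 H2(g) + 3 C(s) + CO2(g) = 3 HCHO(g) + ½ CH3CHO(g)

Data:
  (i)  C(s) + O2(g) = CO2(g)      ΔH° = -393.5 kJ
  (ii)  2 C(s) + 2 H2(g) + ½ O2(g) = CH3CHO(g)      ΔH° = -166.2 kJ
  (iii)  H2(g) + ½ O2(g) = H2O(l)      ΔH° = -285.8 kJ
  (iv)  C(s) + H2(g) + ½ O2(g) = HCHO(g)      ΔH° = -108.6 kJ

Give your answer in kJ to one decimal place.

ΔH° = 413.3 kJ

(i) reversed (CO2(g) must end up as a reactant): +393.5 kJ
(ii) × 1/2 (scale by 1/2 for the 1/2 CH3CHO(g)): (1/2)·(-166.2) = -83.1 kJ
(iii) reversed and × 3/2 (reverse to put H2O(l) on the reactant side; scale by 3/2 for the 3/2 H2O(l)): (-3/2)·(-285.8) = +428.7 kJ
(iv) × 3 (×3 to match 3 HCHO(g) in the target): (3)·(-108.6) = -325.8 kJ
Combining the equations, ΔH° = (-1)·(-393.5) + (1/2)·(-166.2) + (-3/2)·(-285.8) + (3)·(-108.6) = 413.3 kJ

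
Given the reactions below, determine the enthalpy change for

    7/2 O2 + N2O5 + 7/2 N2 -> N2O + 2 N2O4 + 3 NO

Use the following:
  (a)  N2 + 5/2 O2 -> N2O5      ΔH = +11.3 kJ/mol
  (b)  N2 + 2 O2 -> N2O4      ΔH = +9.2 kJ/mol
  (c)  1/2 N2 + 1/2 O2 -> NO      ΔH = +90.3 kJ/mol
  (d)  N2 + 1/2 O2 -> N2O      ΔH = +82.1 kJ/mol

ΔH = 360.1 kJ/mol

(a) reversed (N2O5 must end up as a reactant): -11.3 kJ/mol
(b) × 2 (scale by 2 for the 2 N2O4): (2)·(+9.2) = +18.4 kJ/mol
(c) × 3 (scale by 3 for the 3 NO): (3)·(+90.3) = +270.9 kJ/mol
(d) as written (N2O already on the product side): +82.1 kJ/mol
ΔH = (-11.3) + (+18.4) + (+270.9) + (+82.1) = 360.1 kJ/mol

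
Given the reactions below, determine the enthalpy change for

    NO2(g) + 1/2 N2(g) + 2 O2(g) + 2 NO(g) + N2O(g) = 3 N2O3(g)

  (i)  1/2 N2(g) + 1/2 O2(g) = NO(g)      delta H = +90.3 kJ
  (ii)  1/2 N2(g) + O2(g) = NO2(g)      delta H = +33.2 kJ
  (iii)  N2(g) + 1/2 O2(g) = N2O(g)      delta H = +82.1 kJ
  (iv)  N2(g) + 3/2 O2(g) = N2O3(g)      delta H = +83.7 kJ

(i) reversed and × 2 (reverse to put NO(g) on the reactant side; ×2 to match 2 NO(g) in the target): (-2)·(+90.3) = -180.6 kJ
(ii) reversed (reverse to put NO2(g) on the reactant side): -33.2 kJ
(iii) reversed (reverse to put N2O(g) on the reactant side): -82.1 kJ
(iv) × 3 (×3 to match 3 N2O3(g) in the target): (3)·(+83.7) = +251.1 kJ
delta H = (-180.6) + (-33.2) + (-82.1) + (+251.1) = -44.8 kJ

delta H = -44.8 kJ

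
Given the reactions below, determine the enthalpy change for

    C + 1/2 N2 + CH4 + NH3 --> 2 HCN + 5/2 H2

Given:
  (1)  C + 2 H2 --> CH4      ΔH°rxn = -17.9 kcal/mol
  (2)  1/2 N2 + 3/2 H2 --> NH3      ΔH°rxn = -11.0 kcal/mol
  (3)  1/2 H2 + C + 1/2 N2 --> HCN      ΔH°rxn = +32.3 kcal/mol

ΔH°rxn = 93.5 kcal/mol

(1) reversed: +17.9 kcal/mol
(2) reversed: +11.0 kcal/mol
(3) × 2: (2)·(+32.3) = +64.6 kcal/mol
By Hess's law, ΔH°rxn = (-1)·(-17.9) + (-1)·(-11.0) + (2)·(+32.3) = 93.5 kcal/mol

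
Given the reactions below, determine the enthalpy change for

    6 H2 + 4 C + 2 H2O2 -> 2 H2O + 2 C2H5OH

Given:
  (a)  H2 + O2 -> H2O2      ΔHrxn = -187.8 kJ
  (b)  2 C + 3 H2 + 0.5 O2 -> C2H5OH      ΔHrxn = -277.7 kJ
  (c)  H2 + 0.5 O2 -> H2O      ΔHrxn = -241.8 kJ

(a) reversed and × 2: (-2)·(-187.8) = +375.6 kJ
(b) × 2: (2)·(-277.7) = -555.4 kJ
(c) × 2: (2)·(-241.8) = -483.6 kJ
Summing the manipulated equations, ΔHrxn = (+375.6) + (-555.4) + (-483.6) = -663.4 kJ

ΔHrxn = -663.4 kJ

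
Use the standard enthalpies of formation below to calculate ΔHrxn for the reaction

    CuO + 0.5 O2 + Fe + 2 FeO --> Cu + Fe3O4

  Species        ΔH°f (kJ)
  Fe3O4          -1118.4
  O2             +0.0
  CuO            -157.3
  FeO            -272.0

Products: 1·(+0.0) + 1·(-1118.4) = -1118.4
Reactants: 1·(-157.3) + 1/2·(+0.0) + 1·(+0.0) + 2·(-272.0) = -701.3
ΔHrxn = (-1118.4) − (-701.3) = -417.1 kJ

ΔHrxn = -417.1 kJ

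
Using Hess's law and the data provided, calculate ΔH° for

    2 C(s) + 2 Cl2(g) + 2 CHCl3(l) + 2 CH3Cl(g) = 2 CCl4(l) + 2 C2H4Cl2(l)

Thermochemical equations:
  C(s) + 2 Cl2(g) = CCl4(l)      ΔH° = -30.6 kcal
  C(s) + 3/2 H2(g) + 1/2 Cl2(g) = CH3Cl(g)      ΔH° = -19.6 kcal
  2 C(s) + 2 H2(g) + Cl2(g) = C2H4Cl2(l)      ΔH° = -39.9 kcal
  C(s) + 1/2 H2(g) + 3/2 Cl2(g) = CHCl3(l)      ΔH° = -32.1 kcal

equation 1 × 2: (2)·(-30.6) = -61.2 kcal
equation 2 reversed and × 2: (-2)·(-19.6) = +39.2 kcal
equation 3 × 2: (2)·(-39.9) = -79.8 kcal
equation 4 reversed and × 2: (-2)·(-32.1) = +64.2 kcal
ΔH° = (2)·(-30.6) + (-2)·(-19.6) + (2)·(-39.9) + (-2)·(-32.1) = -37.6 kcal

ΔH° = -37.6 kcal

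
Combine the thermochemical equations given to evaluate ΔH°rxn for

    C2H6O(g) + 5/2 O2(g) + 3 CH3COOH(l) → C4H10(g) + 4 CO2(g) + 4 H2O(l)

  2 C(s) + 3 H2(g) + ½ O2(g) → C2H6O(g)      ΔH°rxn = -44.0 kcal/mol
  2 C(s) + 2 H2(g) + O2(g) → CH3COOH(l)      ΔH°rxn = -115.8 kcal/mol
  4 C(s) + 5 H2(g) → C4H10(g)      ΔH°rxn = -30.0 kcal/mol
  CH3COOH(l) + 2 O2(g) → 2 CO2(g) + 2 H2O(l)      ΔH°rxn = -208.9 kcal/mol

ΔH°rxn = -288.0 kcal/mol

equation 1 reversed: +44.0 kcal/mol
equation 2 reversed: +115.8 kcal/mol
equation 3 as written: -30.0 kcal/mol
equation 4 × 2: (2)·(-208.9) = -417.8 kcal/mol
By Hess's law, ΔH°rxn = (-1)·(-44.0) + (-1)·(-115.8) + (1)·(-30.0) + (2)·(-208.9) = -288.0 kcal/mol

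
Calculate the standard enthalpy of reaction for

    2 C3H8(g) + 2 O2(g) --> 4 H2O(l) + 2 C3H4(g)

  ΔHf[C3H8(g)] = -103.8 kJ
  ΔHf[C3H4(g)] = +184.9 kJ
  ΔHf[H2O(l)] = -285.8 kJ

ΔH°rxn = Σ nΔHf°(products) − Σ nΔHf°(reactants).
Products: 4·(-285.8) + 2·(+184.9) = -773.4
Reactants: 2·(-103.8) + 2·(+0.0) = -207.6
ΔHrxn = (-773.4) − (-207.6) = -565.8 kJ

ΔHrxn = -565.8 kJ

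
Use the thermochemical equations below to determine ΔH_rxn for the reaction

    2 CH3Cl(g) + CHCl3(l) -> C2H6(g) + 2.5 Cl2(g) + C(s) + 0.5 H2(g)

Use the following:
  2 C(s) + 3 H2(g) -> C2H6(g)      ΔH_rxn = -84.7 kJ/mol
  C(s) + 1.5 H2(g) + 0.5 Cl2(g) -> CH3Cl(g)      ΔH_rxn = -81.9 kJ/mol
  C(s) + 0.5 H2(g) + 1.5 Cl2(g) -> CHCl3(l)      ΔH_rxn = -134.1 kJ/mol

ΔH_rxn = 213.2 kJ/mol

equation 1 as written: -84.7 kJ/mol
equation 2 reversed and × 2: (-2)·(-81.9) = +163.8 kJ/mol
equation 3 reversed: +134.1 kJ/mol
ΔH_rxn = (-84.7) + (+163.8) + (+134.1) = 213.2 kJ/mol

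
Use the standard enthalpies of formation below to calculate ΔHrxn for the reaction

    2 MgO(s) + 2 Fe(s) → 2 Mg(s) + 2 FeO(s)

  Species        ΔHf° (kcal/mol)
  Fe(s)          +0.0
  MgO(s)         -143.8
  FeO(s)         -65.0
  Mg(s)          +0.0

ΔHrxn = 157.6 kcal/mol

Products: 2·(+0.0) + 2·(-65.0) = -130.0
Reactants: 2·(-143.8) + 2·(+0.0) = -287.6
ΔHrxn = (-130.0) − (-287.6) = 157.6 kcal/mol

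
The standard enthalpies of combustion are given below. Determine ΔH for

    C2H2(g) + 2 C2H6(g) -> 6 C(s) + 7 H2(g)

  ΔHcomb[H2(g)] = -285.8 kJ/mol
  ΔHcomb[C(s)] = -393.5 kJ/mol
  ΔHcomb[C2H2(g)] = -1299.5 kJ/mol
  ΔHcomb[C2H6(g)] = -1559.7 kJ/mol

With combustion enthalpies, reactants minus products:
= [1·(-1299.5) + 2·(-1559.7)] − [6·(-393.5) + 7·(-285.8)]
= -57.3 kJ/mol

ΔH = -57.3 kJ/mol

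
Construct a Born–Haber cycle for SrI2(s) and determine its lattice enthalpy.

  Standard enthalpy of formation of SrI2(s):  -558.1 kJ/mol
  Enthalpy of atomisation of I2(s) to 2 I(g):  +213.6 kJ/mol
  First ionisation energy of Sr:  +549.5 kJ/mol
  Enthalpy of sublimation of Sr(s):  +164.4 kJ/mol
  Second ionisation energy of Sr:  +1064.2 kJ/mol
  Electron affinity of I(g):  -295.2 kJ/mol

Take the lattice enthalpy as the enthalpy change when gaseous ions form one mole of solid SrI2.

ΔHf° = 1·ΔHsub + 1·(ΣIE) + 1·D(I2) + 2·EA + U
-558.1 = 1·(+164.4) + 1·(+1613.7) + 1·(+213.6) + 2·(-295.2) + U
U = -558.1 − (+1401.3) = -1959.4 kJ/mol

U = -1959.4 kJ/mol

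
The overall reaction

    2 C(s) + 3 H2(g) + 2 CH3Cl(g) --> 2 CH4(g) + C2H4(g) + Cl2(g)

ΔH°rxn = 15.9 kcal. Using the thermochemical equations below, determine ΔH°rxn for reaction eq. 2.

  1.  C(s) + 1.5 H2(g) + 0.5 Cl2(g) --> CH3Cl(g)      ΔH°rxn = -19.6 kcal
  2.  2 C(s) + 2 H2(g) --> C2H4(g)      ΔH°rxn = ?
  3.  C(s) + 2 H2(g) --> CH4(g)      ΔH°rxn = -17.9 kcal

eq. 1 reversed and × 2 (reverse to put CH3Cl(g) on the reactant side; scale by 2 for the 2 CH3Cl(g)): (-2)·(-19.6) = +39.2 kcal
eq. 2 as written (C2H4(g) already on the product side): contributes x
eq. 3 × 2 (×2 to match 2 CH4(g) in the target): (2)·(-17.9) = -35.8 kcal
+15.9 = (+39.2) + (-35.8) + x
x = (+15.9 − (+3.4)) / (1) = 12.5 kcal

ΔH°rxn = 12.5 kcal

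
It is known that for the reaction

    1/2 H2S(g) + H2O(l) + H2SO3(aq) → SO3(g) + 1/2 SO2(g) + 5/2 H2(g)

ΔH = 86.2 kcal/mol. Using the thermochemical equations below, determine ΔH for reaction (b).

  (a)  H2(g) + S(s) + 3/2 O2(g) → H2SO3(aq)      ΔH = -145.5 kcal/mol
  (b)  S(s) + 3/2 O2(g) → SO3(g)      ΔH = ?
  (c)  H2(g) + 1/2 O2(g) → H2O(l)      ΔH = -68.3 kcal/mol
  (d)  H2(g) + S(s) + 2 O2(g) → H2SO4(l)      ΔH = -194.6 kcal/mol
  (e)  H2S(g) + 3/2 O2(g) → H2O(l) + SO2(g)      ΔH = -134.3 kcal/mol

ΔH = -94.6 kcal/mol

(a) reversed (H2SO3(aq) must end up as a reactant): +145.5 kcal/mol
(b) as written (SO3(g) already on the product side): contributes x
(c) reversed and × 3/2: (-3/2)·(-68.3) = +102.45 kcal/mol
(d): not needed (H2SO4(l) appears nowhere else).
(e) × 1/2 (scale by 1/2 for the 1/2 H2S(g)): (1/2)·(-134.3) = -67.15 kcal/mol
+86.2 = (+145.5) + (+102.45) + (-67.15) + x
x = (+86.2 − (+180.8)) / (1) = -94.6 kcal/mol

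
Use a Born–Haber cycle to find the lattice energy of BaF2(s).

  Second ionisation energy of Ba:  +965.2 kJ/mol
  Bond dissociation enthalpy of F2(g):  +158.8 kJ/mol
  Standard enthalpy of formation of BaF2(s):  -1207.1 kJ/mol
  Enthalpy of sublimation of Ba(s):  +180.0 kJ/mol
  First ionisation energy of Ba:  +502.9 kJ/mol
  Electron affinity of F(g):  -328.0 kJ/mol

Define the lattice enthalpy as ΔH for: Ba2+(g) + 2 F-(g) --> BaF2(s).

U = -2358.0 kJ/mol

ΔHf° = 1·ΔHsub + 1·(ΣIE) + 1·D(F2) + 2·EA + U
-1207.1 = 1·(+180.0) + 1·(+1468.1) + 1·(+158.8) + 2·(-328.0) + U
U = -1207.1 − (+1150.9) = -2358.0 kJ/mol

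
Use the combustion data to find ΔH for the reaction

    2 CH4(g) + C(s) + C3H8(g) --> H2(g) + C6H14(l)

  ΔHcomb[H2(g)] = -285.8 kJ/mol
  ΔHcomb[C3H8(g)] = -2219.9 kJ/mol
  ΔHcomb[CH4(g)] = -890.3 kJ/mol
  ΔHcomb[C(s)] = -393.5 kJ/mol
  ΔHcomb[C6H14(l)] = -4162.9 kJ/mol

ΔH = 54.7 kJ/mol

Using ΔH = Σ nΔHc°(reactants) − Σ nΔHc°(products):
= [2·(-890.3) + 1·(-393.5) + 1·(-2219.9)] − [1·(-285.8) + 1·(-4162.9)]
= 54.7 kJ/mol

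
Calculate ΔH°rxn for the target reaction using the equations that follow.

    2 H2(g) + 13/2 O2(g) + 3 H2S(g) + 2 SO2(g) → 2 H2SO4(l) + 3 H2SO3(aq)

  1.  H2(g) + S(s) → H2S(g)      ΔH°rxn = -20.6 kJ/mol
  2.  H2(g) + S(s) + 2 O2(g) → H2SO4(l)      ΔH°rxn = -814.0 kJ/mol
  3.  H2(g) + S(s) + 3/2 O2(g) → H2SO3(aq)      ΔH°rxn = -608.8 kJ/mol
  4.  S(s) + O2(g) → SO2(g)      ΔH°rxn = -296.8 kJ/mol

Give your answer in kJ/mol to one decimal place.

eq. 1 reversed and × 3 (reverse to put H2S(g) on the reactant side; scale by 3 for the 3 H2S(g)): (-3)·(-20.6) = +61.8 kJ/mol
eq. 2 × 2 (×2 to match 2 H2SO4(l) in the target): (2)·(-814.0) = -1628.0 kJ/mol
eq. 3 × 3 (×3 to match 3 H2SO3(aq) in the target): (3)·(-608.8) = -1826.4 kJ/mol
eq. 4 reversed and × 2 (SO2(g) must end up as a reactant; scale by 2 for the 2 SO2(g)): (-2)·(-296.8) = +593.6 kJ/mol
ΔH°rxn = (-3)·(-20.6) + (2)·(-814.0) + (3)·(-608.8) + (-2)·(-296.8) = -2799.0 kJ/mol

ΔH°rxn = -2799.0 kJ/mol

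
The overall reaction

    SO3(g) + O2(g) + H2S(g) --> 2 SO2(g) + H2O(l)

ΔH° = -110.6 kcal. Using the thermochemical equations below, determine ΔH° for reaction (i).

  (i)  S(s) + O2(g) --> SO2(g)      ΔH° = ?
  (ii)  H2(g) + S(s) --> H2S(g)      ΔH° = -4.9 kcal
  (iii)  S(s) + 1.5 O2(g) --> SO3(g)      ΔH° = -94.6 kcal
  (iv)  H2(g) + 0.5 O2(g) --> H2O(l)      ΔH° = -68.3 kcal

ΔH° = -70.9 kcal

(i) × 2: contributes 2·x
(ii) reversed: +4.9 kcal
(iii) reversed: +94.6 kcal
(iv) as written: -68.3 kcal
-110.6 = (+4.9) + (+94.6) + (-68.3) + 2·x
x = (-110.6 − (+31.2)) / (2) = -70.9 kcal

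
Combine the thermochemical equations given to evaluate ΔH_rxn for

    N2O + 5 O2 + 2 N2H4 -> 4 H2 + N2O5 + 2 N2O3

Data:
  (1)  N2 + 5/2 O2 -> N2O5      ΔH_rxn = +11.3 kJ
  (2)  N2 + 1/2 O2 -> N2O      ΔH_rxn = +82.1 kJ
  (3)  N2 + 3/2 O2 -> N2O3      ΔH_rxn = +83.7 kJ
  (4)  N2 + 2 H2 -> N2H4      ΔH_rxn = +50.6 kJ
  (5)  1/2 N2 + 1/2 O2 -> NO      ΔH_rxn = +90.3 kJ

ΔH_rxn = -4.6 kJ

(1) as written (N2O5 already on the product side): +11.3 kJ
(2) reversed (reverse to put N2O on the reactant side): -82.1 kJ
(3) × 2 (scale by 2 for the 2 N2O3): (2)·(+83.7) = +167.4 kJ
(4) reversed and × 2 (N2H4 must end up as a reactant; ×2 to match 2 N2H4 in the target): (-2)·(+50.6) = -101.2 kJ
(5): not needed (NO appears nowhere else).
ΔH_rxn = (1)·(+11.3) + (-1)·(+82.1) + (2)·(+83.7) + (-2)·(+50.6) = -4.6 kJ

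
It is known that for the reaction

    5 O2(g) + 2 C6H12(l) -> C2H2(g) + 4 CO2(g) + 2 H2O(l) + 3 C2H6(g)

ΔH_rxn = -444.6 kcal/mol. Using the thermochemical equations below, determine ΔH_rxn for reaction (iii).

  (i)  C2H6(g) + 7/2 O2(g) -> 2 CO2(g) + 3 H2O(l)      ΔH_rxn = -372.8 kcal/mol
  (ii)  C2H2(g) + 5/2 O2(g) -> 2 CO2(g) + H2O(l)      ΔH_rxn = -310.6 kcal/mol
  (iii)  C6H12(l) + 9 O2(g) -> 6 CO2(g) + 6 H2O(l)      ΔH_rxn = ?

ΔH_rxn = -936.8 kcal/mol

(i) reversed and × 3 (reverse to put C2H6(g) on the product side; scale by 3 for the 3 C2H6(g)): (-3)·(-372.8) = +1118.4 kcal/mol
(ii) reversed (reverse to put C2H2(g) on the product side): +310.6 kcal/mol
(iii) × 2 (×2 to match 2 C6H12(l) in the target): contributes 2·x
-444.6 = (+1118.4) + (+310.6) + 2·x
x = (-444.6 − (+1429.0)) / (2) = -936.8 kcal/mol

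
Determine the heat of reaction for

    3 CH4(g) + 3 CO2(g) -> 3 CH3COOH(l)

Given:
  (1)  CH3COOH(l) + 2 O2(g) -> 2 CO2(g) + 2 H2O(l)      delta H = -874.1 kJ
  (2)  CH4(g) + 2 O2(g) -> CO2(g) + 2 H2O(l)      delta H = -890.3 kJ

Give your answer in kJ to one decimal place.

delta H = -48.6 kJ

(1) reversed and × 3: (-3)·(-874.1) = +2622.3 kJ
(2) × 3: (3)·(-890.3) = -2670.9 kJ
Summing the manipulated equations, delta H = (+2622.3) + (-2670.9) = -48.6 kJ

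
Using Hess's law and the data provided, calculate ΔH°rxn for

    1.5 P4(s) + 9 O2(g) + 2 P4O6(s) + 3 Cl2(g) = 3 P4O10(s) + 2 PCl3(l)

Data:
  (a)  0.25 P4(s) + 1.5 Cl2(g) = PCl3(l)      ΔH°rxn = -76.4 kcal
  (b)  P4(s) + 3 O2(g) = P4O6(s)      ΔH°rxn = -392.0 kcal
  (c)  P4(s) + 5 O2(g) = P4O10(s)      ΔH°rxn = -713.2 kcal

(a) × 2: (2)·(-76.4) = -152.8 kcal
(b) reversed and × 2: (-2)·(-392.0) = +784.0 kcal
(c) × 3: (3)·(-713.2) = -2139.6 kcal
ΔH°rxn = (-152.8) + (+784.0) + (-2139.6) = -1508.4 kcal

ΔH°rxn = -1508.4 kcal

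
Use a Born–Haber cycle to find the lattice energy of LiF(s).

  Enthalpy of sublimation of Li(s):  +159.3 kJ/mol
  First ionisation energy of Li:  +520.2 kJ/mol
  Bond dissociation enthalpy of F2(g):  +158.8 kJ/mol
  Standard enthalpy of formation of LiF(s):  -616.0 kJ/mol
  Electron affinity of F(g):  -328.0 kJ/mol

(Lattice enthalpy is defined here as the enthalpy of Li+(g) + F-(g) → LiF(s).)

ΔHf° = 1·ΔHsub + 1·(ΣIE) + 1/2·D(F2) + 1·EA + U
-616.0 = 1·(+159.3) + 1·(+520.2) + 1/2·(+158.8) + 1·(-328.0) + U
U = -616.0 − (+430.9) = -1046.9 kJ/mol

U = -1046.9 kJ/mol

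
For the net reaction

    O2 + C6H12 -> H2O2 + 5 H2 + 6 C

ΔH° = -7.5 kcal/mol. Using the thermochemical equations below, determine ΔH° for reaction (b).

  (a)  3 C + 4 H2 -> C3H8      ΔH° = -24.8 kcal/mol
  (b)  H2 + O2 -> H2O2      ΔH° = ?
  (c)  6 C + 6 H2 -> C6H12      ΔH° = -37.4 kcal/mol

(a): not needed.
(b) as written: contributes x
(c) reversed: +37.4 kcal/mol
-7.5 = (+37.4) + x
x = (-7.5 − (+37.4)) / (1) = -44.9 kcal/mol

ΔH° = -44.9 kcal/mol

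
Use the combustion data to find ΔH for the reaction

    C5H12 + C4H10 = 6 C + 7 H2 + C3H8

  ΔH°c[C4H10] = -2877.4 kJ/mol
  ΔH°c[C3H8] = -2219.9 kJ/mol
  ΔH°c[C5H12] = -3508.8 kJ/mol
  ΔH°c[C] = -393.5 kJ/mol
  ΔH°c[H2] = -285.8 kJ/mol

Using ΔH = Σ nΔHc°(reactants) − Σ nΔHc°(products):
= [1·(-3508.8) + 1·(-2877.4)] − [6·(-393.5) + 7·(-285.8) + 1·(-2219.9)]
= 195.3 kJ/mol

ΔH = 195.3 kJ/mol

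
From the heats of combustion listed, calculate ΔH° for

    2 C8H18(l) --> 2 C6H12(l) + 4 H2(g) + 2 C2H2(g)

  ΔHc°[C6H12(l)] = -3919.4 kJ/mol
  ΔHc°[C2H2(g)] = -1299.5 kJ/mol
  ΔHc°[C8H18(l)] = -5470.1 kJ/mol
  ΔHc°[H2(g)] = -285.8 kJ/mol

ΔH° = 640.8 kJ/mol

Using ΔH = Σ nΔHc°(reactants) − Σ nΔHc°(products):
= [2·(-5470.1)] − [2·(-3919.4) + 4·(-285.8) + 2·(-1299.5)]
= 640.8 kJ/mol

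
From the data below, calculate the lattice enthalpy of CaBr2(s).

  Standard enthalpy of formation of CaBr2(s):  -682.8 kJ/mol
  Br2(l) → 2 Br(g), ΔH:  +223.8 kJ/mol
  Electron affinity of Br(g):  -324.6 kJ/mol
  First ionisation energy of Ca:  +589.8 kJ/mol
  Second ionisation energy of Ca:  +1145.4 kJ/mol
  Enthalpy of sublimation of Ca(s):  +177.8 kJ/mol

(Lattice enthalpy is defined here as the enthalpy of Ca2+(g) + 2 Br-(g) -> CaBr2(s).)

ΔHf° = 1·ΔHsub + 1·(ΣIE) + 1·D(Br2) + 2·EA + U
-682.8 = 1·(+177.8) + 1·(+1735.2) + 1·(+223.8) + 2·(-324.6) + U
U = -682.8 − (+1487.6) = -2170.4 kJ/mol

U = -2170.4 kJ/mol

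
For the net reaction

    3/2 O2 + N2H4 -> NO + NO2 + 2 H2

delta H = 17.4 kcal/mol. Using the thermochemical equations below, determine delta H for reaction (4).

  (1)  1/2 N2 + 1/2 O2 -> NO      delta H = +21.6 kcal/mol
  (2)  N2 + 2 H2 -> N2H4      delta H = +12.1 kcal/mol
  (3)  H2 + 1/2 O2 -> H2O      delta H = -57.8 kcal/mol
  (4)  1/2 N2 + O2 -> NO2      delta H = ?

(1) as written: +21.6 kcal/mol
(2) reversed: -12.1 kcal/mol
(3): not needed.
(4) as written: contributes x
+17.4 = (+21.6) + (-12.1) + x
x = (+17.4 − (+9.5)) / (1) = 7.9 kcal/mol

delta H = 7.9 kcal/mol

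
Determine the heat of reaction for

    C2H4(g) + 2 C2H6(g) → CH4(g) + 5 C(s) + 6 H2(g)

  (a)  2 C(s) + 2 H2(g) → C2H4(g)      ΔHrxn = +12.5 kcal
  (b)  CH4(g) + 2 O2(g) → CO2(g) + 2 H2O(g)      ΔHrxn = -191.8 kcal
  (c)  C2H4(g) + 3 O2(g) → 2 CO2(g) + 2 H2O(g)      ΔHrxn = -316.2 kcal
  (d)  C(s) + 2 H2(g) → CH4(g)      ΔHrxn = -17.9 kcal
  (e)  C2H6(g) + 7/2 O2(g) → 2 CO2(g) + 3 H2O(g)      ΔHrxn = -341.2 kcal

(a) reversed and × 2: (-2)·(+12.5) = -25.0 kcal
(b) reversed and × 2: (-2)·(-191.8) = +383.6 kcal
(c) reversed: +316.2 kcal
(d) reversed: +17.9 kcal
(e) × 2: (2)·(-341.2) = -682.4 kcal
Combining the equations, ΔHrxn = (-2)·(+12.5) + (-2)·(-191.8) + (-1)·(-316.2) + (-1)·(-17.9) + (2)·(-341.2) = 10.3 kcal

ΔHrxn = 10.3 kcal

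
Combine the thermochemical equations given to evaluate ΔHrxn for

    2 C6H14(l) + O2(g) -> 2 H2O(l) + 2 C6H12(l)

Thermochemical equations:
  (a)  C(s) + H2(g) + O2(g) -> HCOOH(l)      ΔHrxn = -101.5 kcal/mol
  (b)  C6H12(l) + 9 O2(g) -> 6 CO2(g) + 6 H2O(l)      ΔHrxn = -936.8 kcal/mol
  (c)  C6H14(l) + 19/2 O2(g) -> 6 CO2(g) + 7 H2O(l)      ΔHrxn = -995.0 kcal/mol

(a): not needed (C(s) appears nowhere else).
(b) reversed and × 2 (C6H12(l) must end up as a product; ×2 to match 2 C6H12(l) in the target): (-2)·(-936.8) = +1873.6 kcal/mol
(c) × 2 (scale by 2 for the 2 C6H14(l)): (2)·(-995.0) = -1990.0 kcal/mol
ΔHrxn = (+1873.6) + (-1990.0) = -116.4 kcal/mol

ΔHrxn = -116.4 kcal/mol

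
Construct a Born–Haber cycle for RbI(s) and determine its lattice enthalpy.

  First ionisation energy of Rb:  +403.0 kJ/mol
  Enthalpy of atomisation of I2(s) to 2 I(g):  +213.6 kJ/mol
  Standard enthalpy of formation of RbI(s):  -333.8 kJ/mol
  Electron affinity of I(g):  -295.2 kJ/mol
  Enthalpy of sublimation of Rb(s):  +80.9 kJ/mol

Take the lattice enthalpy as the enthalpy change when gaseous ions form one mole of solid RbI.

ΔHf° = 1·ΔHsub + 1·(ΣIE) + 1/2·D(I2) + 1·EA + U
-333.8 = 1·(+80.9) + 1·(+403.0) + 1/2·(+213.6) + 1·(-295.2) + U
U = -333.8 − (+295.5) = -629.3 kJ/mol

U = -629.3 kJ/mol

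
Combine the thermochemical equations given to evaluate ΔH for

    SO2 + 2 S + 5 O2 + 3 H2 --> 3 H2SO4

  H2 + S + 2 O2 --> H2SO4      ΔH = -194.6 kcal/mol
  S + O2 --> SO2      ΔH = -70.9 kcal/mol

equation 1 × 3: (3)·(-194.6) = -583.8 kcal/mol
equation 2 reversed: +70.9 kcal/mol
Combining the equations, ΔH = (3)·(-194.6) + (-1)·(-70.9) = -512.9 kcal/mol

ΔH = -512.9 kcal/mol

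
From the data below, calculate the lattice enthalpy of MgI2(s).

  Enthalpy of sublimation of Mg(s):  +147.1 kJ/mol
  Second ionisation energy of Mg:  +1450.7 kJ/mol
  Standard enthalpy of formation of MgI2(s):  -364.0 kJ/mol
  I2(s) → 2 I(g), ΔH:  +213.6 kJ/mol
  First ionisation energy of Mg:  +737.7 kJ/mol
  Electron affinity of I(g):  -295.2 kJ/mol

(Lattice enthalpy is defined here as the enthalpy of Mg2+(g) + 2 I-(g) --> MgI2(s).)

U = -2322.7 kJ/mol

ΔHf° = 1·ΔHsub + 1·(ΣIE) + 1·D(I2) + 2·EA + U
-364.0 = 1·(+147.1) + 1·(+2188.4) + 1·(+213.6) + 2·(-295.2) + U
U = -364.0 − (+1958.7) = -2322.7 kJ/mol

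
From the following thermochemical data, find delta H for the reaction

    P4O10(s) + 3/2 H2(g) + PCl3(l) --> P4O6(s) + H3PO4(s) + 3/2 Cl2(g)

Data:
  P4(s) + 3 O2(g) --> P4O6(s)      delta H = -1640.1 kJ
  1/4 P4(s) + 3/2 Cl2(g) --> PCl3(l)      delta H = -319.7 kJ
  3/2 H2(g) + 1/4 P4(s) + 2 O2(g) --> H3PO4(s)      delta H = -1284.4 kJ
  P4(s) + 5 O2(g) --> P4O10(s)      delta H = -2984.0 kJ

delta H = 379.2 kJ

equation 1 as written: -1640.1 kJ
equation 2 reversed: +319.7 kJ
equation 3 as written: -1284.4 kJ
equation 4 reversed: +2984.0 kJ
Summing the manipulated equations, delta H = (1)·(-1640.1) + (-1)·(-319.7) + (1)·(-1284.4) + (-1)·(-2984.0) = 379.2 kJ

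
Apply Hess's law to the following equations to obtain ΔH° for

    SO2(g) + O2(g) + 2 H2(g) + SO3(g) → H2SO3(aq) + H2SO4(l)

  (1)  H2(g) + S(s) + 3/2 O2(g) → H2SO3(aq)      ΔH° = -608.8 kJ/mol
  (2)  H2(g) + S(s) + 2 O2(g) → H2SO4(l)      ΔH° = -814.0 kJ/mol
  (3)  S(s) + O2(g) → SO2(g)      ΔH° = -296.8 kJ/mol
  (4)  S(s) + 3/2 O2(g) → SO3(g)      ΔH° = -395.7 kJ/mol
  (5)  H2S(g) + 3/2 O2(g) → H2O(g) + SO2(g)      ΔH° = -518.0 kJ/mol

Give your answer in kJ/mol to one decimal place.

(1) as written: -608.8 kJ/mol
(2) as written: -814.0 kJ/mol
(3) reversed: +296.8 kJ/mol
(4) reversed: +395.7 kJ/mol
(5): not needed.
Since enthalpy is a state function, ΔH° = (1)·(-608.8) + (1)·(-814.0) + (-1)·(-296.8) + (-1)·(-395.7) = -730.3 kJ/mol

ΔH° = -730.3 kJ/mol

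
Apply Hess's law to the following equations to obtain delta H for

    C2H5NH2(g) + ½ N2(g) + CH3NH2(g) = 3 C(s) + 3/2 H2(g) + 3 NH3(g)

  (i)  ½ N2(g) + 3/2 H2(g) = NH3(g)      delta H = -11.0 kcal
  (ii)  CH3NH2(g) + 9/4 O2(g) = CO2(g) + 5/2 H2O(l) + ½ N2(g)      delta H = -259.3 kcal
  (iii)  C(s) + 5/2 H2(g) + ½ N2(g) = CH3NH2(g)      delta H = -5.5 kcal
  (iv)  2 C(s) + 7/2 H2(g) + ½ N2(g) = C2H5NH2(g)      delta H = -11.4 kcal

(i) × 3 (scale by 3 for the 3 NH3(g)): (3)·(-11.0) = -33.0 kcal
(ii): not needed (H2O(l) appears nowhere else).
(iii) reversed: +5.5 kcal
(iv) reversed (reverse to put C2H5NH2(g) on the reactant side): +11.4 kcal
delta H = (3)·(-11.0) + (-1)·(-5.5) + (-1)·(-11.4) = -16.1 kcal

delta H = -16.1 kcal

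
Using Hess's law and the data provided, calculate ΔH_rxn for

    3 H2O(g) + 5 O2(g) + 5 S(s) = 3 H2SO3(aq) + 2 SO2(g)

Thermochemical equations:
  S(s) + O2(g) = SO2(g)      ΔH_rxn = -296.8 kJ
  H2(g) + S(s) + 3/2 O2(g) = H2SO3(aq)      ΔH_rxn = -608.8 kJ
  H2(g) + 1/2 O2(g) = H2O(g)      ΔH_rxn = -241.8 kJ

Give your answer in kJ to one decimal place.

equation 1 × 2 (×2 to match 2 SO2(g) in the target): (2)·(-296.8) = -593.6 kJ
equation 2 × 3 (scale by 3 for the 3 H2SO3(aq)): (3)·(-608.8) = -1826.4 kJ
equation 3 reversed and × 3 (H2O(g) must end up as a reactant; scale by 3 for the 3 H2O(g)): (-3)·(-241.8) = +725.4 kJ
Summing the manipulated equations, ΔH_rxn = (-593.6) + (-1826.4) + (+725.4) = -1694.6 kJ

ΔH_rxn = -1694.6 kJ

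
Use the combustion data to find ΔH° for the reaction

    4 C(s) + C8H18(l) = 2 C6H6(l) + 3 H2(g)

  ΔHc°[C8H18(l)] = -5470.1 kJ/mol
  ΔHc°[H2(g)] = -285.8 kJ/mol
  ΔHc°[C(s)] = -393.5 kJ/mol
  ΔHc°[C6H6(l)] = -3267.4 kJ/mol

ΔH° = 348.1 kJ/mol

Using ΔH = Σ nΔHc°(reactants) − Σ nΔHc°(products):
= [4·(-393.5) + 1·(-5470.1)] − [2·(-3267.4) + 3·(-285.8)]
= 348.1 kJ/mol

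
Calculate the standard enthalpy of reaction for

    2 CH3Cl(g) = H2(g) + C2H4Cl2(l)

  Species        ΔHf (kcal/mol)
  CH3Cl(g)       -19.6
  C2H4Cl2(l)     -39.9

Products: 1·(+0.0) + 1·(-39.9) = -39.9
Reactants: 2·(-19.6) = -39.2
ΔH°rxn = (-39.9) − (-39.2) = -0.7 kcal/mol

ΔH°rxn = -0.7 kcal/mol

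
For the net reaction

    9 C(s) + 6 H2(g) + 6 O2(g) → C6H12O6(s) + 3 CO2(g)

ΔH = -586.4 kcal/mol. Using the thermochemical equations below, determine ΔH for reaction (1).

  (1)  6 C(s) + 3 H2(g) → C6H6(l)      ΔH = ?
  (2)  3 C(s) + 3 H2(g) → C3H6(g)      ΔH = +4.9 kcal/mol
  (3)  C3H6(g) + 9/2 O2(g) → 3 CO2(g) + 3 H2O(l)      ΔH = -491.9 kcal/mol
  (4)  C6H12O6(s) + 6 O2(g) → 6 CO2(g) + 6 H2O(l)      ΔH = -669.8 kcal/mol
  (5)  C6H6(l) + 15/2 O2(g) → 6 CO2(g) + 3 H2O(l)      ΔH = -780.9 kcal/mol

ΔH = 11.7 kcal/mol

(1) as written: contributes x
(2) as written: +4.9 kcal/mol
(3) as written: -491.9 kcal/mol
(4) reversed: +669.8 kcal/mol
(5) as written: -780.9 kcal/mol
-586.4 = (+4.9) + (-491.9) + (+669.8) + (-780.9) + x
x = (-586.4 − (-598.1)) / (1) = 11.7 kcal/mol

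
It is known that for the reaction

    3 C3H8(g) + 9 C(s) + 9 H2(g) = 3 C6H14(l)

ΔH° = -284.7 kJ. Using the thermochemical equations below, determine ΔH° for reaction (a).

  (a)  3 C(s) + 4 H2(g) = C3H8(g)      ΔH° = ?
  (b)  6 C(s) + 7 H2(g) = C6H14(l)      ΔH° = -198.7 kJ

(a) reversed and × 3: contributes −3·x
(b) × 3: (3)·(-198.7) = -596.1 kJ
-284.7 = (-596.1) − 3·x
x = (-284.7 − (-596.1)) / (-3) = -103.8 kJ

ΔH° = -103.8 kJ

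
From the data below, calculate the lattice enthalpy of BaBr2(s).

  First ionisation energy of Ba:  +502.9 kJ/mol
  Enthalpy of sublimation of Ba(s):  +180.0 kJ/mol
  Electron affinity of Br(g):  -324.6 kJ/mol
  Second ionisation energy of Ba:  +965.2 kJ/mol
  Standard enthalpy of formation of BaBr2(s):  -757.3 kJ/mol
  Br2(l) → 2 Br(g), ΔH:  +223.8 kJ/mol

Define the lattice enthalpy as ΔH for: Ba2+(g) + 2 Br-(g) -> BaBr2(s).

ΔHf° = 1·ΔHsub + 1·(ΣIE) + 1·D(Br2) + 2·EA + U
-757.3 = 1·(+180.0) + 1·(+1468.1) + 1·(+223.8) + 2·(-324.6) + U
U = -757.3 − (+1222.7) = -1980.0 kJ/mol

U = -1980.0 kJ/mol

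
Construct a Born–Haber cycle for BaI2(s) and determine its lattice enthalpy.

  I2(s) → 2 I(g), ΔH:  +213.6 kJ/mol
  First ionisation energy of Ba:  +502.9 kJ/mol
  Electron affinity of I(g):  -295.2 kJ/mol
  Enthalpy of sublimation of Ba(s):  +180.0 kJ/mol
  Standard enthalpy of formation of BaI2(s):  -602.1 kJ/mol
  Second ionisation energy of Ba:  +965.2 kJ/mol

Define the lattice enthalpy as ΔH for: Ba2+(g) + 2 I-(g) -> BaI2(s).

U = -1873.4 kJ/mol

ΔHf° = 1·ΔHsub + 1·(ΣIE) + 1·D(I2) + 2·EA + U
-602.1 = 1·(+180.0) + 1·(+1468.1) + 1·(+213.6) + 2·(-295.2) + U
U = -602.1 − (+1271.3) = -1873.4 kJ/mol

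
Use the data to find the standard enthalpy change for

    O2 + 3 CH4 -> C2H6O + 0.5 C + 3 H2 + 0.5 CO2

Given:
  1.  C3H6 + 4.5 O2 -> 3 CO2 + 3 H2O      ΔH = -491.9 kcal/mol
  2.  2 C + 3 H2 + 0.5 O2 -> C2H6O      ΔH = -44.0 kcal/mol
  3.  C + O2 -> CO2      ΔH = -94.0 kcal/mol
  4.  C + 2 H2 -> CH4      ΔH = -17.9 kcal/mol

ΔH = -37.3 kcal/mol

eq. 1: not needed (H2O appears nowhere else).
eq. 2 as written (C2H6O already on the product side): -44.0 kcal/mol
eq. 3 × 1/2: (1/2)·(-94.0) = -47.0 kcal/mol
eq. 4 reversed and × 3 (reverse to put CH4 on the reactant side; scale by 3 for the 3 CH4): (-3)·(-17.9) = +53.7 kcal/mol
ΔH = (-44.0) + (-47.0) + (+53.7) = -37.3 kcal/mol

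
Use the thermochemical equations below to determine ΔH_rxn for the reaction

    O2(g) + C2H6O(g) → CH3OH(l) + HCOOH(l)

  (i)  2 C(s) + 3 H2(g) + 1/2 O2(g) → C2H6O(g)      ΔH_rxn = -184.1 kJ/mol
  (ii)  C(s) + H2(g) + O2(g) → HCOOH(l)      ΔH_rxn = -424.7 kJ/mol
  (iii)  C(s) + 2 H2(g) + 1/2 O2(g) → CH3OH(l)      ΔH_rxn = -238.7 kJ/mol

ΔH_rxn = -479.3 kJ/mol

(i) reversed: +184.1 kJ/mol
(ii) as written: -424.7 kJ/mol
(iii) as written: -238.7 kJ/mol
Combining the equations, ΔH_rxn = (-1)·(-184.1) + (1)·(-424.7) + (1)·(-238.7) = -479.3 kJ/mol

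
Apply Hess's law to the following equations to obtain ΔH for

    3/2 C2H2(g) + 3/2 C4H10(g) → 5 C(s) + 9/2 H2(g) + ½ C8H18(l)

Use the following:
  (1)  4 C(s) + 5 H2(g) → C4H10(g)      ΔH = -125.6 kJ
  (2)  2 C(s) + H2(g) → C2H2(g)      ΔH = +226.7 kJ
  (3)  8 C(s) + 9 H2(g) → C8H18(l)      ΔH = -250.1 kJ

ΔH = -276.7 kJ

(1) reversed and × 3/2: (-3/2)·(-125.6) = +188.4 kJ
(2) reversed and × 3/2: (-3/2)·(+226.7) = -340.05 kJ
(3) × 1/2: (1/2)·(-250.1) = -125.05 kJ
Summing the manipulated equations, ΔH = (-3/2)·(-125.6) + (-3/2)·(+226.7) + (1/2)·(-250.1) = -276.7 kJ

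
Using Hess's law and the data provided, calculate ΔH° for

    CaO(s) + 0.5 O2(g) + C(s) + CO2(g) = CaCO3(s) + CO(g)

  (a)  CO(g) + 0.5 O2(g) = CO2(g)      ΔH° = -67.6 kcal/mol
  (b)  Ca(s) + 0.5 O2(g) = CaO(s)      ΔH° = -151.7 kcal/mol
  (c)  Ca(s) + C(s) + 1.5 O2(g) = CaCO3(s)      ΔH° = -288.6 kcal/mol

ΔH° = -69.3 kcal/mol

(a) reversed: +67.6 kcal/mol
(b) reversed: +151.7 kcal/mol
(c) as written: -288.6 kcal/mol
Since enthalpy is a state function, ΔH° = (+67.6) + (+151.7) + (-288.6) = -69.3 kcal/mol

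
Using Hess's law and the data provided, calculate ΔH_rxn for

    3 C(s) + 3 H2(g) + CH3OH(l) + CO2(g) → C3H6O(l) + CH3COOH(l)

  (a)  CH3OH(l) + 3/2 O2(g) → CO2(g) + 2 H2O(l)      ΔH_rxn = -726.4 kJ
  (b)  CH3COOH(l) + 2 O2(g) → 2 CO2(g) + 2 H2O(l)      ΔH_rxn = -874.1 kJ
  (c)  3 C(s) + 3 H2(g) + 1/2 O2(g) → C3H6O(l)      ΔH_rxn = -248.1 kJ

(a) as written (CH3OH(l) already on the reactant side): -726.4 kJ
(b) reversed (reverse to put CH3COOH(l) on the product side): +874.1 kJ
(c) as written (C3H6O(l) already on the product side): -248.1 kJ
Combining the equations, ΔH_rxn = (-726.4) + (+874.1) + (-248.1) = -100.4 kJ

ΔH_rxn = -100.4 kJ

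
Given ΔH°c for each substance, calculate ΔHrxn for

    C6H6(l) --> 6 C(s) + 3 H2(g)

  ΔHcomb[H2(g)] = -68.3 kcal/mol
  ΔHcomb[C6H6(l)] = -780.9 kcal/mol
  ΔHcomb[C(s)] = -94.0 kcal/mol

With combustion enthalpies, reactants minus products:
= [1·(-780.9)] − [6·(-94.0) + 3·(-68.3)]
= -12.0 kcal/mol

ΔHrxn = -12.0 kcal/mol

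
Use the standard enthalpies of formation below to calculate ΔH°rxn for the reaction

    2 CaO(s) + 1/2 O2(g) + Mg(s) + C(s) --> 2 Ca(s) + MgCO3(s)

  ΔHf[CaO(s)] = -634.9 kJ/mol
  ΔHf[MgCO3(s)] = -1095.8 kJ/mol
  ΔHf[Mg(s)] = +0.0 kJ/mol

ΔH°rxn = 174.0 kJ/mol

Products: 2·(+0.0) + 1·(-1095.8) = -1095.8
Reactants: 2·(-634.9) + 1/2·(+0.0) + 1·(+0.0) + 1·(+0.0) = -1269.8
ΔH°rxn = (-1095.8) − (-1269.8) = 174.0 kJ/mol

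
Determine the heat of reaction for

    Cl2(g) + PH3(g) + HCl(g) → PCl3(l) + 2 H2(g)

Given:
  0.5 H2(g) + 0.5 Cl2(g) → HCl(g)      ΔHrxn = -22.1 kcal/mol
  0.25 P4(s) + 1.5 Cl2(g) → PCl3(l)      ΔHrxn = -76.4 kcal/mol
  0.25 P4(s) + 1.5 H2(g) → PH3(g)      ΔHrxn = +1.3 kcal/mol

equation 1 reversed: +22.1 kcal/mol
equation 2 as written: -76.4 kcal/mol
equation 3 reversed: -1.3 kcal/mol
Combining the equations, ΔHrxn = (-1)·(-22.1) + (1)·(-76.4) + (-1)·(+1.3) = -55.6 kcal/mol

ΔHrxn = -55.6 kcal/mol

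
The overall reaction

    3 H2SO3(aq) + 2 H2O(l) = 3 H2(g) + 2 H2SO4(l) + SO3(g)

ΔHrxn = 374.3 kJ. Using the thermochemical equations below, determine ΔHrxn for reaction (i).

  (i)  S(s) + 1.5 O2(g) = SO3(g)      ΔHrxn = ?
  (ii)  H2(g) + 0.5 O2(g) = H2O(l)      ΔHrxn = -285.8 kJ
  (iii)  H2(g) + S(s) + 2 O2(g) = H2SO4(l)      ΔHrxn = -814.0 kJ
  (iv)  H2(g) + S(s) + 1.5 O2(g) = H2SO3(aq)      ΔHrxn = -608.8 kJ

ΔHrxn = -395.7 kJ

(i) as written: contributes x
(ii) reversed and × 2: (-2)·(-285.8) = +571.6 kJ
(iii) × 2: (2)·(-814.0) = -1628.0 kJ
(iv) reversed and × 3: (-3)·(-608.8) = +1826.4 kJ
+374.3 = (+571.6) + (-1628.0) + (+1826.4) + x
x = (+374.3 − (+770.0)) / (1) = -395.7 kJ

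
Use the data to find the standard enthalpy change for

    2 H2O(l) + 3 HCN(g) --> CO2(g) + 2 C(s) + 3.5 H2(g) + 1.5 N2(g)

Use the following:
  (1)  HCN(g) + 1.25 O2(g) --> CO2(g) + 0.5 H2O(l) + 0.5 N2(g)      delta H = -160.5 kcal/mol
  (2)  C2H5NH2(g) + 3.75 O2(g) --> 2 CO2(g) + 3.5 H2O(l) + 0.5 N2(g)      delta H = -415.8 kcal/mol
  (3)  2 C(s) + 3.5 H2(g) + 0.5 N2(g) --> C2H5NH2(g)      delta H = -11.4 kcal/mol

delta H = -54.3 kcal/mol

(1) × 3: (3)·(-160.5) = -481.5 kcal/mol
(2) reversed: +415.8 kcal/mol
(3) reversed: +11.4 kcal/mol
delta H = (3)·(-160.5) + (-1)·(-415.8) + (-1)·(-11.4) = -54.3 kcal/mol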